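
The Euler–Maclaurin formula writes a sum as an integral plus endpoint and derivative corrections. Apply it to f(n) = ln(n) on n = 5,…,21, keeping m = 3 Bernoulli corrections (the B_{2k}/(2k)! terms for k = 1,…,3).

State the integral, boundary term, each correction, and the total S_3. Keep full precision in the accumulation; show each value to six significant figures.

S_3 ≈ 42.2021

Integral: ∫_5^21 ln(x) dx = 39.8878.
Boundary: ½(f(5) + f(21)) = ½(1.60944 + 3.04452) = 2.32698.
Running total after boundary: 42.2148.
Correction k=1: B_{2}/2! · (f^{(1)}(21) − f^{(1)}(5)) = 1/12 · (0.0476190 − 0.200000) = -0.0126984.
Running total after k=1: 42.2021.
Correction k=2: B_{4}/4! · (f^{(3)}(21) − f^{(3)}(5)) = −1/720 · (0.000215959 − 0.0160000) = 2.19223e-05.
Running total after k=2: 42.2021.
Correction k=3: B_{6}/6! · (f^{(5)}(21) − f^{(5)}(5)) = 1/30240 · (5.87645e-06 − 0.00768000) = -2.53774e-07.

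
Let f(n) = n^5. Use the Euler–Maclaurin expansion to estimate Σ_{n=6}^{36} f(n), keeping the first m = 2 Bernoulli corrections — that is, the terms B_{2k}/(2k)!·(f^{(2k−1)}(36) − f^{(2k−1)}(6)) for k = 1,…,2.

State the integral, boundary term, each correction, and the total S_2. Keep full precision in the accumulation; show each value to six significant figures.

∫_6^36 x^5 dx evaluates to 3.62789e+08.
Endpoint term: (f(6) + f(36))/2 = (7776.00 + 6.04662e+07)/2 = 3.02370e+07.
So far: 3.93026e+08.
Order-1 term: 1/12 · (8.39808e+06 − 6480.00) = 699300.
After k=1: 3.93726e+08.
Order-2 term: −1/720 · (77760.0 − 2160.00) = -105.000.

S_2 ≈ 3.93725e+08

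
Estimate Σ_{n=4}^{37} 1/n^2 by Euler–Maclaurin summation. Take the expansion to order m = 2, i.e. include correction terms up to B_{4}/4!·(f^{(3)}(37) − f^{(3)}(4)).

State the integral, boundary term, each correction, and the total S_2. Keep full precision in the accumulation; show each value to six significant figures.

S_2 ≈ 0.257157

The integral term ∫_4^37 1/x^2 dx = 0.222973.
Endpoint term: (f(4) + f(37))/2 = (0.0625000 + 0.000730460)/2 = 0.0316152.
Integral + boundary = 0.254588.
k=1: B_{2}/(2)! × [f^{(1)}(37) − f^{(1)}(4)] = 1/12 × (-3.94843e-05 − (-0.0312500)) = 0.00260088.
Running total after k=1: 0.257189.
k=2: B_{4}/(4)! × [f^{(3)}(37) − f^{(3)}(4)] = −1/720 × (-3.46101e-07 − (-0.0234375)) = -3.25516e-05.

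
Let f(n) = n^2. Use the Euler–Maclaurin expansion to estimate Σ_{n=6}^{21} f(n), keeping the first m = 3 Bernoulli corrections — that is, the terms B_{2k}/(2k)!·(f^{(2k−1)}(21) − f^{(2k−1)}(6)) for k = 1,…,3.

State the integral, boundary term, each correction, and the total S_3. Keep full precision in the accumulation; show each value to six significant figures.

The integral term ∫_6^21 x^2 dx = 3015.00.
Boundary: ½(f(6) + f(21)) = ½(36.0000 + 441.000) = 238.500.
Running total after boundary: 3253.50.
k=1: B_{2}/(2)! × [f^{(1)}(21) − f^{(1)}(6)] = 1/12 × (42.0000 − 12.0000) = 2.50000.
Partial sum through k=1: 3256.00.
k=2: B_{4}/(4)! × [f^{(3)}(21) − f^{(3)}(6)] = −1/720 × (0.00000 − 0.00000) = 0.00000.
Partial sum through k=2: 3256.00.
k=3: B_{6}/(6)! × [f^{(5)}(21) − f^{(5)}(6)] = 1/30240 × (0.00000 − 0.00000) = 0.00000.

S_3 ≈ 3256.00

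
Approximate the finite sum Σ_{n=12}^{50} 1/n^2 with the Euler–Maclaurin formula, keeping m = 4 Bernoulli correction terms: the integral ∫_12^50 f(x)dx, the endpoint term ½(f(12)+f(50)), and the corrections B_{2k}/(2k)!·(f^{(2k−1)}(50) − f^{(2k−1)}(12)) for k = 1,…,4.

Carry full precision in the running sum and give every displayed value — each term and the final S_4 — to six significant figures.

∫_12^50 1/x^2 dx evaluates to 0.0633333.
Boundary: ½(f(12) + f(50)) = ½(0.00694444 + 0.000400000) = 0.00367222.
Running total after boundary: 0.0670056.
Order-1 term: 1/12 · (-1.60000e-05 − (-0.00115741)) = 9.51173e-05.
After k=1: 0.0671007.
Order-2 term: −1/720 · (-7.68000e-08 − (-9.64506e-05)) = -1.33853e-07.
After k=2: 0.0671005.
Order-3 term: 1/30240 · (-9.21600e-10 − (-2.00939e-05)) = 6.64450e-10.
After k=3: 0.0671005.
Order-4 term: −1/1209600 · (-2.06438e-11 − (-7.81429e-06)) = -6.46021e-12.

S_4 ≈ 0.0671005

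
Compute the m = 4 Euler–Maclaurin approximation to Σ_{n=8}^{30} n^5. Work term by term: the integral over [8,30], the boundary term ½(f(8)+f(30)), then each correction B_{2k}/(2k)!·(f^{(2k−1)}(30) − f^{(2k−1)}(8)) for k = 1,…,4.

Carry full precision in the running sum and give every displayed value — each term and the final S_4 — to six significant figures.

S_4 ≈ 1.33958e+08

The integral term ∫_8^30 x^5 dx = 1.21456e+08.
½[f(8) + f(30)] = ½[32768.0 + 2.43000e+07] = 1.21664e+07.
So far: 1.33623e+08.
Correction k=1: B_{2}/2! · (f^{(1)}(30) − f^{(1)}(8)) = 1/12 · (4.05000e+06 − 20480.0) = 335793.
Partial sum through k=1: 1.33958e+08.
Correction k=2: B_{4}/4! · (f^{(3)}(30) − f^{(3)}(8)) = −1/720 · (54000.0 − 3840.00) = -69.6667.
Partial sum through k=2: 1.33958e+08.
Correction k=3: B_{6}/6! · (f^{(5)}(30) − f^{(5)}(8)) = 1/30240 · (120.000 − 120.000) = 0.00000.
Partial sum through k=3: 1.33958e+08.
Correction k=4: B_{8}/8! · (f^{(7)}(30) − f^{(7)}(8)) = −1/1209600 · (0.00000 − 0.00000) = 0.00000.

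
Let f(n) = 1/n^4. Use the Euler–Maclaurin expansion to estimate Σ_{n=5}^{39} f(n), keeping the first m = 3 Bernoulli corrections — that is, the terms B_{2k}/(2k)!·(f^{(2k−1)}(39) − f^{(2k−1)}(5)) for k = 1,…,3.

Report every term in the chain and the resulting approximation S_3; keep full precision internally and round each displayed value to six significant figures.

Integral: ∫_5^39 1/x^4 dx = 0.00266105.
Endpoint term: (f(5) + f(39))/2 = (0.00160000 + 4.32257e-07)/2 = 0.000800216.
Running total after boundary: 0.00346126.
Order-1 term: 1/12 · (-4.43340e-08 − (-0.00128000)) = 0.000106663.
Partial sum through k=1: 0.00356793.
Order-2 term: −1/720 · (-8.74438e-10 − (-0.00153600)) = -2.13333e-06.
Partial sum through k=2: 0.00356579.
Order-3 term: 1/30240 · (-3.21950e-11 − (-0.00344064)) = 1.13778e-07.

S_3 ≈ 0.00356591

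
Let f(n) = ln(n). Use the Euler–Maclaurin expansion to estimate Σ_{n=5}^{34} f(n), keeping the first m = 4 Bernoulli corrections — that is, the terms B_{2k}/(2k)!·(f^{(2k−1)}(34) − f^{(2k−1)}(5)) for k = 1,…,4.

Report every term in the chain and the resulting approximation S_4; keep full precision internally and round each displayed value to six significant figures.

The integral term ∫_5^34 ln(x) dx = 82.8491.
½[f(5) + f(34)] = ½[1.60944 + 3.52636] = 2.56790.
Running total after boundary: 85.4170.
Order-1 term: 1/12 · (0.0294118 − 0.200000) = -0.0142157.
Running total after k=1: 85.4028.
Order-2 term: −1/720 · (5.08854e-05 − 0.0160000) = 2.21515e-05.
Running total after k=2: 85.4028.
Order-3 term: 1/30240 · (5.28222e-07 − 0.00768000) = -2.53951e-07.
Running total after k=3: 85.4028.
Order-4 term: −1/1209600 · (1.37082e-08 − 0.00921600) = 7.61904e-09.

S_4 ≈ 85.4028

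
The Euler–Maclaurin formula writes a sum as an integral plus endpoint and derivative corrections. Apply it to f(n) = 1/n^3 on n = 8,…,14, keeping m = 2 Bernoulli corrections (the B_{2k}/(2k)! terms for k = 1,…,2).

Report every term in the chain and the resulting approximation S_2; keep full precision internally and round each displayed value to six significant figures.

S_2 ≈ 0.00647448

The integral term ∫_8^14 1/x^3 dx = 0.00526148.
½[f(8) + f(14)] = ½[0.00195312 + 0.000364431] = 0.00115878.
So far: 0.00642026.
Correction k=1: B_{2}/2! · (f^{(1)}(14) − f^{(1)}(8)) = 1/12 · (-7.80925e-05 − (-0.000732422)) = 5.45275e-05.
After k=1: 0.00647479.
Correction k=2: B_{4}/4! · (f^{(3)}(14) − f^{(3)}(8)) = −1/720 · (-7.96862e-06 − (-0.000228882)) = -3.06824e-07.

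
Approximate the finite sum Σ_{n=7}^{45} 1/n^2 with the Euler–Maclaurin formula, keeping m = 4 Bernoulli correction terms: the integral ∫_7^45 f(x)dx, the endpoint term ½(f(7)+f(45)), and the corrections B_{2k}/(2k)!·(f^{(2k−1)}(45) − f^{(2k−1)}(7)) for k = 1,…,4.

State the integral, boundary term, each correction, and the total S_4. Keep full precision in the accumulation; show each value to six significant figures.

Integral: ∫_7^45 1/x^2 dx = 0.120635.
½[f(7) + f(45)] = ½[0.0204082 + 0.000493827] = 0.0104510.
Integral + boundary = 0.131086.
Order-1 term: 1/12 · (-2.19479e-05 − (-0.00583090)) = 0.000484080.
Partial sum through k=1: 0.131570.
Order-2 term: −1/720 · (-1.30061e-07 − (-0.00142798)) = -1.98312e-06.
Partial sum through k=2: 0.131568.
Order-3 term: 1/30240 · (-1.92684e-09 − (-0.000874271)) = 2.89110e-08.
Partial sum through k=3: 0.131568.
Order-4 term: −1/1209600 · (-5.32854e-11 − (-0.000999167)) = -8.26031e-10.

S_4 ≈ 0.131568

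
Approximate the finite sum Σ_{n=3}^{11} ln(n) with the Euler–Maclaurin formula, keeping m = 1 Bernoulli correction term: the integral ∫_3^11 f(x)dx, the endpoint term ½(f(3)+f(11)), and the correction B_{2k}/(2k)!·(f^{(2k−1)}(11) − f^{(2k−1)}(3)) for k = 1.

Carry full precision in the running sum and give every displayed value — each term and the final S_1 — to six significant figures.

S_1 ≈ 16.8091

∫_3^11 ln(x) dx evaluates to 15.0810.
½[f(3) + f(11)] = ½[1.09861 + 2.39790] = 1.74825.
Running total after boundary: 16.8293.
k=1: B_{2}/(2)! × [f^{(1)}(11) − f^{(1)}(3)] = 1/12 × (0.0909091 − 0.333333) = -0.0202020.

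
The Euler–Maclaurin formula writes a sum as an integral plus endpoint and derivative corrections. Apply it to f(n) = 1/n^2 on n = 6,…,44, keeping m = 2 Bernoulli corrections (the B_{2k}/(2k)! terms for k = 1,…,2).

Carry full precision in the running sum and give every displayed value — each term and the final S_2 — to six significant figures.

Integral: ∫_6^44 1/x^2 dx = 0.143939.
½[f(6) + f(44)] = ½[0.0277778 + 0.000516529] = 0.0141472.
Running total after boundary: 0.158087.
k=1: B_{2}/(2)! × [f^{(1)}(44) − f^{(1)}(6)] = 1/12 × (-2.34786e-05 − (-0.00925926)) = 0.000769648.
Running total after k=1: 0.158856.
k=2: B_{4}/(4)! × [f^{(3)}(44) − f^{(3)}(6)] = −1/720 × (-1.45528e-07 − (-0.00308642)) = -4.28649e-06.

S_2 ≈ 0.158852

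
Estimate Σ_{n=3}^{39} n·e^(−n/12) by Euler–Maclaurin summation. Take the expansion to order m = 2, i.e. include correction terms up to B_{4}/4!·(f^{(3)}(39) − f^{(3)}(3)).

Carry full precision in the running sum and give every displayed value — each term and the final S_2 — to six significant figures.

S_2 ≈ 118.323

The integral term ∫_3^39 x·e^(−x/12) dx = 116.454.
Endpoint term: (f(3) + f(39))/2 = (2.33640 + 1.51219)/2 = 1.92430.
So far: 118.379.
Correction k=1: B_{2}/2! · (f^{(1)}(39) − f^{(1)}(3)) = 1/12 · (-0.0872420 − 0.584101) = -0.0559452.
Partial sum through k=1: 118.323.
Correction k=2: B_{4}/4! · (f^{(3)}(39) − f^{(3)}(3)) = −1/720 · (-6.73163e-05 − 0.0148729) = 2.07503e-05.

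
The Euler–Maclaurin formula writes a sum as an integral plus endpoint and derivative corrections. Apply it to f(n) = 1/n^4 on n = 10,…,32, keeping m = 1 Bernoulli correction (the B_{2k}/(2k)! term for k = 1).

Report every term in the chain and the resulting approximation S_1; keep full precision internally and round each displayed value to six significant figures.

Integral: ∫_10^32 1/x^4 dx = 0.000323161.
Endpoint term: (f(10) + f(32))/2 = (0.000100000 + 9.53674e-07)/2 = 5.04768e-05.
So far: 0.000373638.
Correction k=1: B_{2}/2! · (f^{(1)}(32) − f^{(1)}(10)) = 1/12 · (-1.19209e-07 − (-4.00000e-05)) = 3.32340e-06.

S_1 ≈ 0.000376961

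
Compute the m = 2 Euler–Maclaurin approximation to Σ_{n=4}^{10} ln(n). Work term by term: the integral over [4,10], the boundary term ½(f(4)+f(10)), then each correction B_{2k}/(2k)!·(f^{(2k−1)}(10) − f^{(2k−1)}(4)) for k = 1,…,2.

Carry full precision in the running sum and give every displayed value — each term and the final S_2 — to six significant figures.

Integral: ∫_4^10 ln(x) dx = 11.4807.
Boundary: ½(f(4) + f(10)) = ½(1.38629 + 2.30259) = 1.84444.
Running total after boundary: 13.3251.
Correction k=1: B_{2}/2! · (f^{(1)}(10) − f^{(1)}(4)) = 1/12 · (0.100000 − 0.250000) = -0.0125000.
Running total after k=1: 13.3126.
Correction k=2: B_{4}/4! · (f^{(3)}(10) − f^{(3)}(4)) = −1/720 · (0.00200000 − 0.0312500) = 4.06250e-05.

S_2 ≈ 13.3127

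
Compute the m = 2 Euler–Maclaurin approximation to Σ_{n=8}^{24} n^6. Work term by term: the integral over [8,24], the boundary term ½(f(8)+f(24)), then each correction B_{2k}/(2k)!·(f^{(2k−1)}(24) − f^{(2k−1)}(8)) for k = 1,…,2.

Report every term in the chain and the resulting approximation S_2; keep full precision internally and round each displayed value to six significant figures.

S_2 ≈ 7.54556e+08

Integral: ∫_8^24 x^6 dx = 6.54911e+08.
Endpoint term: (f(8) + f(24))/2 = (262144 + 1.91103e+08)/2 = 9.56826e+07.
Integral + boundary = 7.50593e+08.
Correction k=1: B_{2}/2! · (f^{(1)}(24) − f^{(1)}(8)) = 1/12 · (4.77757e+07 − 196608) = 3.96493e+06.
Partial sum through k=1: 7.54558e+08.
Correction k=2: B_{4}/4! · (f^{(3)}(24) − f^{(3)}(8)) = −1/720 · (1.65888e+06 − 61440.0) = -2218.67.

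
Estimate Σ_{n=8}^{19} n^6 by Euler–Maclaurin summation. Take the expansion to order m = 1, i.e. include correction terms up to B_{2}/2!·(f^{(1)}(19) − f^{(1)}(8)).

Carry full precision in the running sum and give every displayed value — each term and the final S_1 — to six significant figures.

Integral: ∫_8^19 x^6 dx = 1.27396e+08.
Boundary: ½(f(8) + f(19)) = ½(262144 + 4.70459e+07) = 2.36540e+07.
Integral + boundary = 1.51050e+08.
k=1: B_{2}/(2)! × [f^{(1)}(19) − f^{(1)}(8)] = 1/12 × (1.48566e+07 − 196608) = 1.22167e+06.

S_1 ≈ 1.52272e+08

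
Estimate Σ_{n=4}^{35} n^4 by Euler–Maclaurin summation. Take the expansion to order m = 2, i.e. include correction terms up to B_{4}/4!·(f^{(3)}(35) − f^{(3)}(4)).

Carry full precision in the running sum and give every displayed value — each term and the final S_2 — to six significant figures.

Integral: ∫_4^35 x^4 dx = 1.05042e+07.
½[f(4) + f(35)] = ½[256.000 + 1.50062e+06] = 750440.
Running total after boundary: 1.12546e+07.
Correction k=1: B_{2}/2! · (f^{(1)}(35) − f^{(1)}(4)) = 1/12 · (171500 − 256.000) = 14270.3.
Running total after k=1: 1.12689e+07.
Correction k=2: B_{4}/4! · (f^{(3)}(35) − f^{(3)}(4)) = −1/720 · (840.000 − 96.0000) = -1.03333.

S_2 ≈ 1.12689e+07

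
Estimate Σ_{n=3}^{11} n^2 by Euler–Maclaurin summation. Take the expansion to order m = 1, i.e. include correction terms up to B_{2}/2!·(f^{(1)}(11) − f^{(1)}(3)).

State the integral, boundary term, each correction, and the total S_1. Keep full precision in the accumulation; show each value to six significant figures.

S_1 ≈ 501.000

Integral: ∫_3^11 x^2 dx = 434.667.
½[f(3) + f(11)] = ½[9.00000 + 121.000] = 65.0000.
Integral + boundary = 499.667.
k=1: B_{2}/(2)! × [f^{(1)}(11) − f^{(1)}(3)] = 1/12 × (22.0000 − 6.00000) = 1.33333.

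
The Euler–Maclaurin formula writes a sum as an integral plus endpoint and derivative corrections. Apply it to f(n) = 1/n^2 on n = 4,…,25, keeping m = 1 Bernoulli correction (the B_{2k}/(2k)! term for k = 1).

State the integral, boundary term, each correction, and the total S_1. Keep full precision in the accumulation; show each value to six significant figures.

S_1 ≈ 0.244644

Integral: ∫_4^25 1/x^2 dx = 0.210000.
Boundary: ½(f(4) + f(25)) = ½(0.0625000 + 0.00160000) = 0.0320500.
Running total after boundary: 0.242050.
Correction k=1: B_{2}/2! · (f^{(1)}(25) − f^{(1)}(4)) = 1/12 · (-0.000128000 − (-0.0312500)) = 0.00259350.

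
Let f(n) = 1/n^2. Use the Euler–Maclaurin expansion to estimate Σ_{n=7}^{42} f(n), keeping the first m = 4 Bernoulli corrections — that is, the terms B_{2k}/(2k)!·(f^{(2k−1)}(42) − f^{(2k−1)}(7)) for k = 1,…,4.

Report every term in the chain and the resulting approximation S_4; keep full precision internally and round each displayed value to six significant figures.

∫_7^42 1/x^2 dx evaluates to 0.119048.
Endpoint term: (f(7) + f(42))/2 = (0.0204082 + 0.000566893)/2 = 0.0104875.
Integral + boundary = 0.129535.
Correction k=1: B_{2}/2! · (f^{(1)}(42) − f^{(1)}(7)) = 1/12 · (-2.69949e-05 − (-0.00583090)) = 0.000483659.
Running total after k=1: 0.130019.
Correction k=2: B_{4}/4! · (f^{(3)}(42) − f^{(3)}(7)) = −1/720 · (-1.83639e-07 − (-0.00142798)) = -1.98305e-06.
Running total after k=2: 0.130017.
Correction k=3: B_{6}/6! · (f^{(5)}(42) − f^{(5)}(7)) = 1/30240 · (-3.12311e-09 − (-0.000874271)) = 2.89110e-08.
Running total after k=3: 0.130017.
Correction k=4: B_{8}/8! · (f^{(7)}(42) − f^{(7)}(7)) = −1/1209600 · (-9.91464e-11 − (-0.000999167)) = -8.26031e-10.

S_4 ≈ 0.130017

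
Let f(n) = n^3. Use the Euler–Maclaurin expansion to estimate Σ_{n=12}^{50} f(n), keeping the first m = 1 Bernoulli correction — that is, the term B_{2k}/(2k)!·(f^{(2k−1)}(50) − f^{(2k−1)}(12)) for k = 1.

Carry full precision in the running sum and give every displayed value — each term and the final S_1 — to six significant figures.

Integral: ∫_12^50 x^3 dx = 1.55732e+06.
Boundary: ½(f(12) + f(50)) = ½(1728.00 + 125000) = 63364.0.
Integral + boundary = 1.62068e+06.
k=1: B_{2}/(2)! × [f^{(1)}(50) − f^{(1)}(12)] = 1/12 × (7500.00 − 432.000) = 589.000.

S_1 ≈ 1.62127e+06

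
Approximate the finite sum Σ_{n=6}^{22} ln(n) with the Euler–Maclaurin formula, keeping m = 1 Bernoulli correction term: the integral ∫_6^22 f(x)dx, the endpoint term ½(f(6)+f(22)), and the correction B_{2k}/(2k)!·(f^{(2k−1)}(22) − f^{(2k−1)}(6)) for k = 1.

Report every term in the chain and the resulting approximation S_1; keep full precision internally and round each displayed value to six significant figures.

S_1 ≈ 43.6837

The integral term ∫_6^22 ln(x) dx = 41.2524.
Endpoint term: (f(6) + f(22))/2 = (1.79176 + 3.09104)/2 = 2.44140.
Running total after boundary: 43.6938.
k=1: B_{2}/(2)! × [f^{(1)}(22) − f^{(1)}(6)] = 1/12 × (0.0454545 − 0.166667) = -0.0101010.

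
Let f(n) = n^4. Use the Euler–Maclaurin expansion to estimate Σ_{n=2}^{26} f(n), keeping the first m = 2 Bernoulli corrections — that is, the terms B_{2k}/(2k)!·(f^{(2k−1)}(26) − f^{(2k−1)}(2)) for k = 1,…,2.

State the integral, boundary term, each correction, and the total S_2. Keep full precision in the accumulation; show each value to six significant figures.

S_2 ≈ 2.61062e+06

The integral term ∫_2^26 x^4 dx = 2.37627e+06.
Endpoint term: (f(2) + f(26))/2 = (16.0000 + 456976)/2 = 228496.
Integral + boundary = 2.60476e+06.
k=1: B_{2}/(2)! × [f^{(1)}(26) − f^{(1)}(2)] = 1/12 × (70304.0 − 32.0000) = 5856.00.
Partial sum through k=1: 2.61062e+06.
k=2: B_{4}/(4)! × [f^{(3)}(26) − f^{(3)}(2)] = −1/720 × (624.000 − 48.0000) = -0.800000.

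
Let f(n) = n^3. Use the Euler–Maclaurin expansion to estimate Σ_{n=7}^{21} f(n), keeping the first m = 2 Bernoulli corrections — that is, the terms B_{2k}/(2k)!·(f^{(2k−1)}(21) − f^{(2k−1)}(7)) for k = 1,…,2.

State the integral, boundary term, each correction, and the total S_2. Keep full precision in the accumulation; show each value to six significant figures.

The integral term ∫_7^21 x^3 dx = 48020.0.
½[f(7) + f(21)] = ½[343.000 + 9261.00] = 4802.00.
Running total after boundary: 52822.0.
Correction k=1: B_{2}/2! · (f^{(1)}(21) − f^{(1)}(7)) = 1/12 · (1323.00 − 147.000) = 98.0000.
Running total after k=1: 52920.0.
Correction k=2: B_{4}/4! · (f^{(3)}(21) − f^{(3)}(7)) = −1/720 · (6.00000 − 6.00000) = 0.00000.

S_2 ≈ 52920.0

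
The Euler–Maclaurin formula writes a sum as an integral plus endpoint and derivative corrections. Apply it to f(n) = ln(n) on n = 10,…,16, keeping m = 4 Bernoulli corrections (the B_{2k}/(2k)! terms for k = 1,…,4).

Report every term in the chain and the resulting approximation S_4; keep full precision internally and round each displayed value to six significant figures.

S_4 ≈ 17.8700

The integral term ∫_10^16 ln(x) dx = 15.3356.
½[f(10) + f(16)] = ½[2.30259 + 2.77259] = 2.53759.
Integral + boundary = 17.8732.
k=1: B_{2}/(2)! × [f^{(1)}(16) − f^{(1)}(10)] = 1/12 × (0.0625000 − 0.100000) = -0.00312500.
After k=1: 17.8700.
k=2: B_{4}/(4)! × [f^{(3)}(16) − f^{(3)}(10)] = −1/720 × (0.000488281 − 0.00200000) = 2.09961e-06.
After k=2: 17.8700.
k=3: B_{6}/(6)! × [f^{(5)}(16) − f^{(5)}(10)] = 1/30240 × (2.28882e-05 − 0.000240000) = -7.17962e-09.
After k=3: 17.8700.
k=4: B_{8}/(8)! × [f^{(7)}(16) − f^{(7)}(10)] = −1/1209600 × (2.68221e-06 − 7.20000e-05) = 5.73064e-11.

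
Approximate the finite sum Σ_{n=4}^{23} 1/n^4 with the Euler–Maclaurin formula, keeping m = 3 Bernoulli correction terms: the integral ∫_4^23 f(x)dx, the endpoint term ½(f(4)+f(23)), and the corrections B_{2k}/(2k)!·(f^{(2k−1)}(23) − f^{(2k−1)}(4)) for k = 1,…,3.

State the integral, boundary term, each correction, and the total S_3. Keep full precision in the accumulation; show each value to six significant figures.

S_3 ≈ 0.00745199

∫_4^23 1/x^4 dx evaluates to 0.00518094.
½[f(4) + f(23)] = ½[0.00390625 + 3.57346e-06] = 0.00195491.
Integral + boundary = 0.00713585.
Correction k=1: B_{2}/2! · (f^{(1)}(23) − f^{(1)}(4)) = 1/12 · (-6.21471e-07 − (-0.00390625)) = 0.000325469.
Partial sum through k=1: 0.00746132.
Correction k=2: B_{4}/4! · (f^{(3)}(23) − f^{(3)}(4)) = −1/720 · (-3.52441e-08 − (-0.00732422)) = -1.01725e-05.
Partial sum through k=2: 0.00745115.
Correction k=3: B_{6}/6! · (f^{(5)}(23) − f^{(5)}(4)) = 1/30240 · (-3.73094e-09 − (-0.0256348)) = 8.47710e-07.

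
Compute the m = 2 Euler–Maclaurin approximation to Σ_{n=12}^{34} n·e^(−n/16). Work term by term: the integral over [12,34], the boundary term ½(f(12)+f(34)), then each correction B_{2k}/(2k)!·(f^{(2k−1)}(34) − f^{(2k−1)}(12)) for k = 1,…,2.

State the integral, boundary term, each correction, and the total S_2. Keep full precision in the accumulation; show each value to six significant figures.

The integral term ∫_12^34 x·e^(−x/16) dx = 116.074.
Boundary: ½(f(12) + f(34)) = ½(5.66840 + 4.06072) = 4.86456.
Running total after boundary: 120.938.
Correction k=1: B_{2}/2! · (f^{(1)}(34) − f^{(1)}(12)) = 1/12 · (-0.134362 − 0.118092) = -0.0210378.
Partial sum through k=1: 120.917.
Correction k=2: B_{4}/4! · (f^{(3)}(34) − f^{(3)}(12)) = −1/720 · (0.000408218 − 0.00415166) = 5.19922e-06.

S_2 ≈ 120.917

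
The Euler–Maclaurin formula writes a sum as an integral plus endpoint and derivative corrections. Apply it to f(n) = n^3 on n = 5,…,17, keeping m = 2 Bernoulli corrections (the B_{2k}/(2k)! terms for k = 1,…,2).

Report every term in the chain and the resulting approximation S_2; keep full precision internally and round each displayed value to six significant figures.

S_2 ≈ 23309.0

∫_5^17 x^3 dx evaluates to 20724.0.
Boundary: ½(f(5) + f(17)) = ½(125.000 + 4913.00) = 2519.00.
Integral + boundary = 23243.0.
Correction k=1: B_{2}/2! · (f^{(1)}(17) − f^{(1)}(5)) = 1/12 · (867.000 − 75.0000) = 66.0000.
Running total after k=1: 23309.0.
Correction k=2: B_{4}/4! · (f^{(3)}(17) − f^{(3)}(5)) = −1/720 · (6.00000 − 6.00000) = 0.00000.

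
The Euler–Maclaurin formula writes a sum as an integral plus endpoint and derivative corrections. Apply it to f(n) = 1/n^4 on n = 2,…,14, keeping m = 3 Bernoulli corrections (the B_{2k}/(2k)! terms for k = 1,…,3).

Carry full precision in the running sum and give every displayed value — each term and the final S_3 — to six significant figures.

S_3 ≈ 0.0823562

The integral term ∫_2^14 1/x^4 dx = 0.0415452.
Boundary: ½(f(2) + f(14)) = ½(0.0625000 + 2.60308e-05) = 0.0312630.
Integral + boundary = 0.0728082.
k=1: B_{2}/(2)! × [f^{(1)}(14) − f^{(1)}(2)] = 1/12 × (-7.43738e-06 − (-0.125000)) = 0.0104160.
Running total after k=1: 0.0832243.
k=2: B_{4}/(4)! × [f^{(3)}(14) − f^{(3)}(2)] = −1/720 × (-1.13837e-06 − (-0.937500)) = -0.00130208.
Running total after k=2: 0.0819222.
k=3: B_{6}/(6)! × [f^{(5)}(14) − f^{(5)}(2)] = 1/30240 × (-3.25250e-07 − (-13.1250)) = 0.000434028.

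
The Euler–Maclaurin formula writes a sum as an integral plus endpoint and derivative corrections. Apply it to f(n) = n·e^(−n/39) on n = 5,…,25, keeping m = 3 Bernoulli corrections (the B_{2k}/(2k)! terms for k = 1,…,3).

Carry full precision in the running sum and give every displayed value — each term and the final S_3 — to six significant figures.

S_3 ≈ 203.481

∫_5^25 x·e^(−x/39) dx evaluates to 194.746.
Endpoint term: (f(5) + f(25))/2 = (4.39836 + 13.1688)/2 = 8.78358.
So far: 203.530.
Correction k=1: B_{2}/2! · (f^{(1)}(25) − f^{(1)}(5)) = 1/12 · (0.189090 − 0.766894) = -0.0481503.
Running total after k=1: 203.481.
Correction k=2: B_{4}/4! · (f^{(3)}(25) − f^{(3)}(5)) = −1/720 · (0.000816959 − 0.00166091) = 1.17215e-06.
Running total after k=2: 203.481.
Correction k=3: B_{6}/6! · (f^{(5)}(25) − f^{(5)}(5)) = 1/30240 · (9.92503e-07 − 1.85247e-06) = -2.84381e-11.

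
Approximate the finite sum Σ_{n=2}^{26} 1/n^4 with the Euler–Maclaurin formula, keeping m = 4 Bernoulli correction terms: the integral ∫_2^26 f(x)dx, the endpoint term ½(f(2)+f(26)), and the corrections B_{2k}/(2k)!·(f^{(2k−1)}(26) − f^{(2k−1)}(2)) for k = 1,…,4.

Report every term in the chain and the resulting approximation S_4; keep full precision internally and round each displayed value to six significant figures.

S_4 ≈ 0.0822032

The integral term ∫_2^26 1/x^4 dx = 0.0416477.
Endpoint term: (f(2) + f(26))/2 = (0.0625000 + 2.18830e-06)/2 = 0.0312511.
Running total after boundary: 0.0728988.
Correction k=1: B_{2}/2! · (f^{(1)}(26) − f^{(1)}(2)) = 1/12 · (-3.36661e-07 − (-0.125000)) = 0.0104166.
Running total after k=1: 0.0833154.
Correction k=2: B_{4}/4! · (f^{(3)}(26) − f^{(3)}(2)) = −1/720 · (-1.49406e-08 − (-0.937500)) = -0.00130208.
Running total after k=2: 0.0820134.
Correction k=3: B_{6}/6! · (f^{(5)}(26) − f^{(5)}(2)) = 1/30240 · (-1.23768e-09 − (-13.1250)) = 0.000434028.
Running total after k=3: 0.0824474.
Correction k=4: B_{8}/8! · (f^{(7)}(26) − f^{(7)}(2)) = −1/1209600 · (-1.64780e-10 − (-295.312)) = -0.000244141.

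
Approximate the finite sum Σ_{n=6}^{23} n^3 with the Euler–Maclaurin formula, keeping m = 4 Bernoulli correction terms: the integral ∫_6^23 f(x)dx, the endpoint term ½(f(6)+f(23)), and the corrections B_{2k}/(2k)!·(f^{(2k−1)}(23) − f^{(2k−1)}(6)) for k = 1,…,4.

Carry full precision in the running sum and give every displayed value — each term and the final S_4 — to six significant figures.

S_4 ≈ 75951.0

The integral term ∫_6^23 x^3 dx = 69636.2.
½[f(6) + f(23)] = ½[216.000 + 12167.0] = 6191.50.
Running total after boundary: 75827.8.
k=1: B_{2}/(2)! × [f^{(1)}(23) − f^{(1)}(6)] = 1/12 × (1587.00 − 108.000) = 123.250.
Partial sum through k=1: 75951.0.
k=2: B_{4}/(4)! × [f^{(3)}(23) − f^{(3)}(6)] = −1/720 × (6.00000 − 6.00000) = 0.00000.
Partial sum through k=2: 75951.0.
k=3: B_{6}/(6)! × [f^{(5)}(23) − f^{(5)}(6)] = 1/30240 × (0.00000 − 0.00000) = 0.00000.
Partial sum through k=3: 75951.0.
k=4: B_{8}/(8)! × [f^{(7)}(23) − f^{(7)}(6)] = −1/1209600 × (0.00000 − 0.00000) = 0.00000.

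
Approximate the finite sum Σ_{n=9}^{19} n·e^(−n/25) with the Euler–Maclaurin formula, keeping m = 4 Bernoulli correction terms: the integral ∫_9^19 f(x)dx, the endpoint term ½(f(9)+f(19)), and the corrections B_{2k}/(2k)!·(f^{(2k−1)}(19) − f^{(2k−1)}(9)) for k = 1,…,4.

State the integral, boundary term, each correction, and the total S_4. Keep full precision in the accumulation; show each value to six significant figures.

The integral term ∫_9^19 x·e^(−x/25) dx = 78.5918.
½[f(9) + f(19)] = ½[6.27909 + 8.88566] = 7.58237.
Running total after boundary: 86.1742.
k=1: B_{2}/(2)! × [f^{(1)}(19) − f^{(1)}(9)] = 1/12 × (0.112240 − 0.446513) = -0.0278561.
Running total after k=1: 86.1463.
k=2: B_{4}/(4)! × [f^{(3)}(19) − f^{(3)}(9)] = −1/720 × (0.00167612 − 0.00294698) = 1.76509e-06.
Running total after k=2: 86.1463.
k=3: B_{6}/(6)! × [f^{(5)}(19) − f^{(5)}(9)] = 1/30240 × (5.07624e-06 − 8.28728e-06) = -1.06185e-10.
Running total after k=3: 86.1463.
k=4: B_{8}/(8)! × [f^{(7)}(19) − f^{(7)}(9)] = −1/1209600 × (1.19531e-08 − 1.89750e-08) = 5.80515e-15.

S_4 ≈ 86.1463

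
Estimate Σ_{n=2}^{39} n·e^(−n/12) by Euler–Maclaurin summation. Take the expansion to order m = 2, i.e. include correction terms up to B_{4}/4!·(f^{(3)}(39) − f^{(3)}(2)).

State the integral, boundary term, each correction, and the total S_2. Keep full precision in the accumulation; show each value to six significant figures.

S_2 ≈ 120.016

The integral term ∫_2^39 x·e^(−x/12) dx = 118.479.
½[f(2) + f(39)] = ½[1.69296 + 1.51219] = 1.60258.
So far: 120.082.
k=1: B_{2}/(2)! × [f^{(1)}(39) − f^{(1)}(2)] = 1/12 × (-0.0872420 − 0.705401) = -0.0660536.
After k=1: 120.016.
k=2: B_{4}/(4)! × [f^{(3)}(39) − f^{(3)}(2)] = −1/720 × (-6.73163e-05 − 0.0166553) = 2.32259e-05.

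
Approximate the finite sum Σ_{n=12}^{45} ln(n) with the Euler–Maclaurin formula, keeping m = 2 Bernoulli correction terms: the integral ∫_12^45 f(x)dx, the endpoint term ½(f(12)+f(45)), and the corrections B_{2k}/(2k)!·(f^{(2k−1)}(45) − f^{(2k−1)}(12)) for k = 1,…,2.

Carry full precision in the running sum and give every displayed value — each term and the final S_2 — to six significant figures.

∫_12^45 ln(x) dx evaluates to 108.481.
Boundary: ½(f(12) + f(45)) = ½(2.48491 + 3.80666) = 3.14578.
Running total after boundary: 111.627.
k=1: B_{2}/(2)! × [f^{(1)}(45) − f^{(1)}(12)] = 1/12 × (0.0222222 − 0.0833333) = -0.00509259.
Partial sum through k=1: 111.622.
k=2: B_{4}/(4)! × [f^{(3)}(45) − f^{(3)}(12)] = −1/720 × (2.19479e-05 − 0.00115741) = 1.57703e-06.

S_2 ≈ 111.622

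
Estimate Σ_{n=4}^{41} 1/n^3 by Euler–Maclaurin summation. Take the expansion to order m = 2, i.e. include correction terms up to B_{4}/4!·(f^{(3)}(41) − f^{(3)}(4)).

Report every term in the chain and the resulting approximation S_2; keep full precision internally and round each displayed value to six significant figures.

S_2 ≈ 0.0397284

∫_4^41 1/x^3 dx evaluates to 0.0309526.
½[f(4) + f(41)] = ½[0.0156250 + 1.45094e-05] = 0.00781975.
Integral + boundary = 0.0387723.
k=1: B_{2}/(2)! × [f^{(1)}(41) − f^{(1)}(4)] = 1/12 × (-1.06166e-06 − (-0.0117188)) = 0.000976474.
After k=1: 0.0397488.
k=2: B_{4}/(4)! × [f^{(3)}(41) − f^{(3)}(4)] = −1/720 × (-1.26313e-08 − (-0.0146484)) = -2.03450e-05.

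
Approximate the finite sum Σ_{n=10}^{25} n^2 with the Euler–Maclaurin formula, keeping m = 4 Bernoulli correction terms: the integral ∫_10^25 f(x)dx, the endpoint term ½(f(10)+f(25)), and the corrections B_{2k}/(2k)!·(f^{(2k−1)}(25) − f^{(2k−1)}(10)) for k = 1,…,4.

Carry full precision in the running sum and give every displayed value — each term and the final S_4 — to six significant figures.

S_4 ≈ 5240.00

The integral term ∫_10^25 x^2 dx = 4875.00.
Endpoint term: (f(10) + f(25))/2 = (100.000 + 625.000)/2 = 362.500.
Integral + boundary = 5237.50.
k=1: B_{2}/(2)! × [f^{(1)}(25) − f^{(1)}(10)] = 1/12 × (50.0000 − 20.0000) = 2.50000.
After k=1: 5240.00.
k=2: B_{4}/(4)! × [f^{(3)}(25) − f^{(3)}(10)] = −1/720 × (0.00000 − 0.00000) = 0.00000.
After k=2: 5240.00.
k=3: B_{6}/(6)! × [f^{(5)}(25) − f^{(5)}(10)] = 1/30240 × (0.00000 − 0.00000) = 0.00000.
After k=3: 5240.00.
k=4: B_{8}/(8)! × [f^{(7)}(25) − f^{(7)}(10)] = −1/1209600 × (0.00000 − 0.00000) = 0.00000.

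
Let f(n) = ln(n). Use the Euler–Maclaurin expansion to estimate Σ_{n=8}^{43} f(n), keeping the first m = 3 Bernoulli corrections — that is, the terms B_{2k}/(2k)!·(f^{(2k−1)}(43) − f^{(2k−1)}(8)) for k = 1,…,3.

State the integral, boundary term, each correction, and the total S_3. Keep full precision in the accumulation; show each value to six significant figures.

S_3 ≈ 113.008

∫_8^43 ln(x) dx evaluates to 110.096.
½[f(8) + f(43)] = ½[2.07944 + 3.76120] = 2.92032.
So far: 113.016.
Order-1 term: 1/12 · (0.0232558 − 0.125000) = -0.00847868.
After k=1: 113.008.
Order-2 term: −1/720 · (2.51550e-05 − 0.00390625) = 5.39041e-06.
After k=2: 113.008.
Order-3 term: 1/30240 · (1.63256e-07 − 0.000732422) = -2.42149e-08.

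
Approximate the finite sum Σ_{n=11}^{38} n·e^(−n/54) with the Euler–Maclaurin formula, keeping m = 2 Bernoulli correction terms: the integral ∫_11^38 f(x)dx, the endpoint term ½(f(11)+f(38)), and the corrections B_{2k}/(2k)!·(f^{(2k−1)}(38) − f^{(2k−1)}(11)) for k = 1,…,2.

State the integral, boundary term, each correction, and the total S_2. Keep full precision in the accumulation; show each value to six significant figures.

The integral term ∫_11^38 x·e^(−x/54) dx = 405.206.
½[f(11) + f(38)] = ½[8.97274 + 18.8005] = 13.8866.
Running total after boundary: 419.092.
k=1: B_{2}/(2)! × [f^{(1)}(38) − f^{(1)}(11)] = 1/12 × (0.146592 − 0.649542) = -0.0419125.
Running total after k=1: 419.050.
k=2: B_{4}/(4)! × [f^{(3)}(38) − f^{(3)}(11)] = −1/720 × (0.000389606 − 0.000782219) = 5.45295e-07.

S_2 ≈ 419.050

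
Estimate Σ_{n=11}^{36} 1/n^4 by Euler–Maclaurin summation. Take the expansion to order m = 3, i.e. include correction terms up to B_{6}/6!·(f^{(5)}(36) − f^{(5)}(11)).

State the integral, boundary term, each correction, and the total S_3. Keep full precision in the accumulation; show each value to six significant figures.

Integral: ∫_11^36 1/x^4 dx = 0.000243294.
½[f(11) + f(36)] = ½[6.83013e-05 + 5.95374e-07] = 3.44484e-05.
So far: 0.000277742.
k=1: B_{2}/(2)! × [f^{(1)}(36) − f^{(1)}(11)] = 1/12 × (-6.61527e-08 − (-2.48369e-05)) = 2.06423e-06.
Partial sum through k=1: 0.000279806.
k=2: B_{4}/(4)! × [f^{(3)}(36) − f^{(3)}(11)] = −1/720 × (-1.53131e-09 − (-6.15790e-06)) = -8.55051e-09.
Partial sum through k=2: 0.000279798.
k=3: B_{6}/(6)! × [f^{(5)}(36) − f^{(5)}(11)] = 1/30240 × (-6.61678e-11 − (-2.84994e-06)) = 9.42417e-11.

S_3 ≈ 0.000279798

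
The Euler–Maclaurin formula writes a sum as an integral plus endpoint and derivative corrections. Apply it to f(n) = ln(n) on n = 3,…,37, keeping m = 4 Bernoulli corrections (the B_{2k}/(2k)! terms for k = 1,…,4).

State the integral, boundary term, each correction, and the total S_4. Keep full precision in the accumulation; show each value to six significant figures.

∫_3^37 ln(x) dx evaluates to 96.3081.
½[f(3) + f(37)] = ½[1.09861 + 3.61092] = 2.35477.
Running total after boundary: 98.6629.
Correction k=1: B_{2}/2! · (f^{(1)}(37) − f^{(1)}(3)) = 1/12 · (0.0270270 − 0.333333) = -0.0255255.
Partial sum through k=1: 98.6374.
Correction k=2: B_{4}/4! · (f^{(3)}(37) − f^{(3)}(3)) = −1/720 · (3.94843e-05 − 0.0740741) = 0.000102826.
Partial sum through k=2: 98.6375.
Correction k=3: B_{6}/6! · (f^{(5)}(37) − f^{(5)}(3)) = 1/30240 · (3.46101e-07 − 0.0987654) = -3.26604e-06.
Partial sum through k=3: 98.6375.
Correction k=4: B_{8}/8! · (f^{(7)}(37) − f^{(7)}(3)) = −1/1209600 · (7.58439e-09 − 0.329218) = 2.72171e-07.

S_4 ≈ 98.6375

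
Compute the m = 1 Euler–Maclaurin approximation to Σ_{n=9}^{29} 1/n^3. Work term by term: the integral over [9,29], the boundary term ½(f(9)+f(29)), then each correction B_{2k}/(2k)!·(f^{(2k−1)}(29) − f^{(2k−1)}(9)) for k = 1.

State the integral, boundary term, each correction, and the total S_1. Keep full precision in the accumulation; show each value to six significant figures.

∫_9^29 1/x^3 dx evaluates to 0.00557831.
Boundary: ½(f(9) + f(29)) = ½(0.00137174 + 4.10021e-05) = 0.000706372.
Integral + boundary = 0.00628468.
k=1: B_{2}/(2)! × [f^{(1)}(29) − f^{(1)}(9)] = 1/12 × (-4.24160e-06 − (-0.000457247)) = 3.77505e-05.

S_1 ≈ 0.00632243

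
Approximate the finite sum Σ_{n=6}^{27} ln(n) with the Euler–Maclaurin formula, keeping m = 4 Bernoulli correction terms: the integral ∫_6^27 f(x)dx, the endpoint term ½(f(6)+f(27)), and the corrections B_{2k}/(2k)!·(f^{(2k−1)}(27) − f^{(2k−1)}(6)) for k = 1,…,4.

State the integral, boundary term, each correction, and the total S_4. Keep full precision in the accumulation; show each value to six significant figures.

∫_6^27 ln(x) dx evaluates to 57.2370.
Boundary: ½(f(6) + f(27)) = ½(1.79176 + 3.29584) = 2.54380.
Running total after boundary: 59.7808.
Order-1 term: 1/12 · (0.0370370 − 0.166667) = -0.0108025.
Partial sum through k=1: 59.7700.
Order-2 term: −1/720 · (0.000101611 − 0.00925926) = 1.27190e-05.
Partial sum through k=2: 59.7700.
Order-3 term: 1/30240 · (1.67260e-06 − 0.00308642) = -1.02009e-07.
Partial sum through k=3: 59.7700.
Order-4 term: −1/1209600 · (6.88313e-08 − 0.00257202) = 2.12628e-09.

S_4 ≈ 59.7700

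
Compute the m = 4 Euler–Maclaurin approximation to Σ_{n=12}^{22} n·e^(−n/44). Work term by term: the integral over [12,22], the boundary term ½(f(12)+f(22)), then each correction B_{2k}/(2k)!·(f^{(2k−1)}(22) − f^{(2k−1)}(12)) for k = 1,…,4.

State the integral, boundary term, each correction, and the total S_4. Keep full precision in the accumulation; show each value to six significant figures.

S_4 ≈ 125.698

The integral term ∫_12^22 x·e^(−x/44) dx = 114.479.
Endpoint term: (f(12) + f(22))/2 = (9.13560 + 13.3437)/2 = 11.2396.
Running total after boundary: 125.719.
Correction k=1: B_{2}/2! · (f^{(1)}(22) − f^{(1)}(12)) = 1/12 · (0.303265 − 0.553673) = -0.0208673.
After k=1: 125.698.
Correction k=2: B_{4}/4! · (f^{(3)}(22) − f^{(3)}(12)) = −1/720 · (0.000783227 − 0.00107246) = 4.01707e-07.
After k=2: 125.698.
Correction k=3: B_{6}/6! · (f^{(5)}(22) − f^{(5)}(12)) = 1/30240 · (7.28207e-07 − 9.60187e-07) = -7.67133e-12.
After k=3: 125.698.
Correction k=4: B_{8}/8! · (f^{(7)}(22) − f^{(7)}(12)) = −1/1209600 · (5.43313e-10 − 7.05796e-10) = 1.34328e-16.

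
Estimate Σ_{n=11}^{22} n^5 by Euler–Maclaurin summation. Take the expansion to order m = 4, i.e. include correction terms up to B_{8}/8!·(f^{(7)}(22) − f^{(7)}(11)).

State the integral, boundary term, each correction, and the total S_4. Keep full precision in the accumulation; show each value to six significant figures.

S_4 ≈ 2.13502e+07

∫_11^22 x^5 dx evaluates to 1.86014e+07.
½[f(11) + f(22)] = ½[161051 + 5.15363e+06] = 2.65734e+06.
So far: 2.12587e+07.
Order-1 term: 1/12 · (1.17128e+06 − 73205.0) = 91506.2.
Partial sum through k=1: 2.13502e+07.
Order-2 term: −1/720 · (29040.0 − 7260.00) = -30.2500.
Partial sum through k=2: 2.13502e+07.
Order-3 term: 1/30240 · (120.000 − 120.000) = 0.00000.
Partial sum through k=3: 2.13502e+07.
Order-4 term: −1/1209600 · (0.00000 − 0.00000) = 0.00000.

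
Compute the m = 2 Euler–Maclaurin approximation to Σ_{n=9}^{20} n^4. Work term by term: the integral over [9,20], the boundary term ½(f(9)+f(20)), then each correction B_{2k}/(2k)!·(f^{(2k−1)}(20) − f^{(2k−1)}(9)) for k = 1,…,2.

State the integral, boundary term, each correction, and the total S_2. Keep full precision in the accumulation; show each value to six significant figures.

S_2 ≈ 713894

The integral term ∫_9^20 x^4 dx = 628190.
Endpoint term: (f(9) + f(20))/2 = (6561.00 + 160000)/2 = 83280.5.
Integral + boundary = 711471.
Order-1 term: 1/12 · (32000.0 − 2916.00) = 2423.67.
Partial sum through k=1: 713894.
Order-2 term: −1/720 · (480.000 − 216.000) = -0.366667.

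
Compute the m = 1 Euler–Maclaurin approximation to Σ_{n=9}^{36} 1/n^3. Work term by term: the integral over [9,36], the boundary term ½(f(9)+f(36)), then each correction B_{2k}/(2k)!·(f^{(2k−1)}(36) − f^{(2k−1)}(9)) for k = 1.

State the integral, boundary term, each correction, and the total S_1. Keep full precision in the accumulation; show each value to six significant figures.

∫_9^36 1/x^3 dx evaluates to 0.00578704.
Boundary: ½(f(9) + f(36)) = ½(0.00137174 + 2.14335e-05) = 0.000696588.
Integral + boundary = 0.00648362.
Order-1 term: 1/12 · (-1.78612e-06 − (-0.000457247)) = 3.79551e-05.

S_1 ≈ 0.00652158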